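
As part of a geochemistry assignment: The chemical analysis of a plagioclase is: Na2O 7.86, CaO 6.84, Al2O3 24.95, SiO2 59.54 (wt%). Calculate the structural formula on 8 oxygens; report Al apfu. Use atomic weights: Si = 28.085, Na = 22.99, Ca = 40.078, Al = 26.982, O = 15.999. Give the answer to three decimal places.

1.321 Al apfu

7.86 wt% Na2O ÷ 61.979 g/mol = 0.12682 mol, giving 0.25364 Na and 0.12682 O.
6.84 wt% CaO ÷ 56.077 g/mol = 0.12198 mol, giving 0.12198 Ca and 0.12198 O.
24.95 wt% Al2O3 ÷ 101.961 g/mol = 0.24470 mol, giving 0.48940 Al and 0.73410 O.
59.54 wt% SiO2 ÷ 60.083 g/mol = 0.99096 mol, giving 0.99096 Si and 1.98192 O.
Oxygen sums to 2.96482; scaling by 8/2.96482 = 2.69831 puts the formula on 8 O.
Al: 0.48940 × 2.69831 = 1.321 atoms per formula unit.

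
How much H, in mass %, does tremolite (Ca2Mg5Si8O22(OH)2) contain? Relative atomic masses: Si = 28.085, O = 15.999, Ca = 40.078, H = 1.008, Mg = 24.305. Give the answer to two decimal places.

Formula mass = 2*40.078 + 5*24.305 + 8*28.085 + 24*15.999 + 2*1.008 = 812.353 g/mol, of which 2.016 g is H.
So H makes up 2.016/812.353 = 0.0025 of the mass, i.e. 0.25%.

0.25 mass %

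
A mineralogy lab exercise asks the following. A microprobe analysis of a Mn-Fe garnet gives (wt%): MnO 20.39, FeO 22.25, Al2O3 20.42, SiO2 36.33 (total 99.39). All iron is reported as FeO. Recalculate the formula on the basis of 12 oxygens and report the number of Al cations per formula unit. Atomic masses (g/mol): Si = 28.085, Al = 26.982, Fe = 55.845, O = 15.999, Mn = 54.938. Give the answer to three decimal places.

1.997 Al apfu

20.39 wt% MnO ÷ 70.937 g/mol = 0.28744 mol, giving 0.28744 Mn and 0.28744 O.
22.25 wt% FeO ÷ 71.844 g/mol = 0.30970 mol, giving 0.30970 Fe and 0.30970 O.
20.42 wt% Al2O3 ÷ 101.961 g/mol = 0.20027 mol, giving 0.40054 Al and 0.60081 O.
36.33 wt% SiO2 ÷ 60.083 g/mol = 0.60466 mol, giving 0.60466 Si and 1.20932 O.
Oxygen sums to 2.40727; scaling by 12/2.40727 = 4.98490 puts the formula on 12 O.
Al: 0.40054 × 4.98490 = 1.997 atoms per formula unit.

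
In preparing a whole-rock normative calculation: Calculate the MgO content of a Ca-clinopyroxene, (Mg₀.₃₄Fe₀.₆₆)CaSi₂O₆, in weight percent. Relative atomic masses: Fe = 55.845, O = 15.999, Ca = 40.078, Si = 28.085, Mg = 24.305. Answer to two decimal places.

M((Mg₀.₃₄Fe₀.₆₆)CaSi₂O₆) = 237.363 g/mol; M(MgO) = 40.304 g/mol.
Moles MgO per formula unit = 0.34 Mg ÷ 1 = 0.3400.
MgO fraction = (0.3400 × 40.304) / 237.363 = 13.703/237.363 = 0.0577.

5.77 wt%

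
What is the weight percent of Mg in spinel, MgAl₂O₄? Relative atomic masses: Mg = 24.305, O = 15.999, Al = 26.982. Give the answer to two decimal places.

17.08 mass %

Formula mass = 1*24.305 + 2*26.982 + 4*15.999 = 142.265 g/mol, of which 24.305 g is Mg.
So Mg makes up 24.305/142.265 = 0.1708 of the mass, i.e. 17.08%.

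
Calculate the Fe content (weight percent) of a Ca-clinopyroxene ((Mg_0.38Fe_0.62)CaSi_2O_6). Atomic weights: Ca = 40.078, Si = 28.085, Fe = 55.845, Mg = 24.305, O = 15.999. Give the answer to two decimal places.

Molar mass of (Mg_0.38Fe_0.62)CaSi_2O_6: 0.38*24.305 + 0.62*55.845 + 1*40.078 + 2*28.085 + 6*15.999 = 236.102 g/mol.
Mass of Fe per formula unit: 0.62 × 55.845 = 34.624 g.
Weight fraction Fe = 34.624 / 236.102 = 0.1466.

14.66 weight percent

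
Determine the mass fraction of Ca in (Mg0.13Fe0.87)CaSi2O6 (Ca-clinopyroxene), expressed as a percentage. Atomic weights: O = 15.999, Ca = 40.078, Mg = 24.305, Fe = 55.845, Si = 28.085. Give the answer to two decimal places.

16.43 wt%

Molar mass of (Mg0.13Fe0.87)CaSi2O6: 0.13·24.305 + 0.87·55.845 + 1·40.078 + 2·28.085 + 6·15.999 = 243.987 g/mol.
Mass of Ca per formula unit: 1 × 40.078 = 40.078 g.
Weight fraction Ca = 40.078 / 243.987 = 0.1643.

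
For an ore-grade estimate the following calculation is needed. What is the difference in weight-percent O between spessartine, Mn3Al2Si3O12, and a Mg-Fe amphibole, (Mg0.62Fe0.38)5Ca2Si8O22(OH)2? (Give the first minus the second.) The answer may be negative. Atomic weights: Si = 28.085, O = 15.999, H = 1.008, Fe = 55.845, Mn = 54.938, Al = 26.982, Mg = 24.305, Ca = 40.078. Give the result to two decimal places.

First mineral: 191.988 g O in 495.021 g formula = 38.78 wt% O.
Second mineral: 383.976 g O in 872.279 g formula = 44.02 wt% O.
38.78% − 44.02% gives a difference of -5.24 percentage points.

-5.24 percentage points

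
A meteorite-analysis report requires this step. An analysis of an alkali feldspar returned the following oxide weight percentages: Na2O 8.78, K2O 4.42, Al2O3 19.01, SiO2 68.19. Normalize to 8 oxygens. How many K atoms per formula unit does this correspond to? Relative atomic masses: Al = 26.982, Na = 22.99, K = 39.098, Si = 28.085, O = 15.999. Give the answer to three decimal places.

0.249 K apfu

Na2O (M=61.979): mol = 0.14166; Na = 0.28332, O = 0.14166.
K2O (M=94.195): mol = 0.04692; K = 0.09384, O = 0.04692.
Al2O3 (M=101.961): mol = 0.18644; Al = 0.37288, O = 0.55932.
SiO2 (M=60.083): mol = 1.13493; Si = 1.13493, O = 2.26986.
ΣO = 3.01776; factor = 8/ΣO = 2.65097.
K apfu = 0.09384 × 2.65097 = 0.249.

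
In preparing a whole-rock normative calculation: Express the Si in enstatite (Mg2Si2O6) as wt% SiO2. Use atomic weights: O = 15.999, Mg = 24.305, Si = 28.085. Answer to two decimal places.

Molar mass of Mg2Si2O6 = 2×24.305 + 2×28.085 + 6×15.999 = 200.774 g/mol.
Each formula unit contains 2 Si, equivalent to 2/1 = 2.0000 mol SiO2.
M(SiO2) = 1×28.085 + 2×15.999 = 60.083 g/mol.
Mass of SiO2 per formula unit = 2.0000 × 60.083 = 120.166 g.
SiO2 wt% = 120.166 / 200.774 × 100 = 59.85%.

59.85 wt%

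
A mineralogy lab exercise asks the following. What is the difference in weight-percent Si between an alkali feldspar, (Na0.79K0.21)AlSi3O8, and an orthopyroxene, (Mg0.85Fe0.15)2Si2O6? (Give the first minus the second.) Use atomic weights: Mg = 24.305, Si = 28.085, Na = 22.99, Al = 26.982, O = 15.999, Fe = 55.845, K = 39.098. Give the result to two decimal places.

5.00 percentage points

M((Na0.79K0.21)AlSi3O8) = 265.602 g/mol, so wt% Si = 84.255/265.602 × 100 = 31.72%.
M((Mg0.85Fe0.15)2Si2O6) = 210.236 g/mol, so wt% Si = 56.170/210.236 × 100 = 26.72%.
31.72 − 26.72 = 5.00 pp.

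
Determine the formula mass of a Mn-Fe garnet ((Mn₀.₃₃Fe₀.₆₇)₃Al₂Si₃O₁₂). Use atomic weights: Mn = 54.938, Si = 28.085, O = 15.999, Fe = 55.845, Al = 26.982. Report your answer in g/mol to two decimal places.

496.84 g/mol

M = 0.99*54.938 + 2.01*55.845 + 2*26.982 + 3*28.085 + 12*15.999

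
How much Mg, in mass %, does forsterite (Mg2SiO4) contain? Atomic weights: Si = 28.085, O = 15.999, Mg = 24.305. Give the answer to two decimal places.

Molar mass of Mg2SiO4: 2·24.305 + 1·28.085 + 4·15.999 = 140.691 g/mol.
Mass of Mg per formula unit: 2 × 24.305 = 48.610 g.
Weight fraction Mg = 48.610 / 140.691 = 0.3455.

34.55 mass %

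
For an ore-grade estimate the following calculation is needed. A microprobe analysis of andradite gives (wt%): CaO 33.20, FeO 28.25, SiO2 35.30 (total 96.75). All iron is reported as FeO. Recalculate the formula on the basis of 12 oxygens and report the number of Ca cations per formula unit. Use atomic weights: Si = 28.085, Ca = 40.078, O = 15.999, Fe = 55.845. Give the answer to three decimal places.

3.289 Ca apfu

CaO (M=56.077): mol = 0.59204; Ca = 0.59204, O = 0.59204.
FeO (M=71.844): mol = 0.39321; Fe = 0.39321, O = 0.39321.
SiO2 (M=60.083): mol = 0.58752; Si = 0.58752, O = 1.17504.
ΣO = 2.16029; factor = 12/ΣO = 5.55481.
Ca apfu = 0.59204 × 5.55481 = 3.289.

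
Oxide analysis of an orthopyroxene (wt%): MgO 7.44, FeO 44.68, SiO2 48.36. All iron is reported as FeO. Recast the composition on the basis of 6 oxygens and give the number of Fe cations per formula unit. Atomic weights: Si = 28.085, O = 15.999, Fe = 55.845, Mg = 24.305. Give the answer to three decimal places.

1.544 Fe apfu

MgO (M=40.304): mol = 0.18460; Mg = 0.18460, O = 0.18460.
FeO (M=71.844): mol = 0.62190; Fe = 0.62190, O = 0.62190.
SiO2 (M=60.083): mol = 0.80489; Si = 0.80489, O = 1.60978.
ΣO = 2.41628; factor = 6/ΣO = 2.48316.
Fe apfu = 0.62190 × 2.48316 = 1.544.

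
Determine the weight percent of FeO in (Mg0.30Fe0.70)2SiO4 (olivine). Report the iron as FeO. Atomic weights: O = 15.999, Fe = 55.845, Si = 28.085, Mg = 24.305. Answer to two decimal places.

54.41 wt%

Formula mass = 184.847 g/mol.
1.40 Fe → 1.4000 mol FeO per formula unit; M(FeO) = 71.844, so FeO mass = 100.582 g.
100.582/184.847 × 100 = 54.41 wt%.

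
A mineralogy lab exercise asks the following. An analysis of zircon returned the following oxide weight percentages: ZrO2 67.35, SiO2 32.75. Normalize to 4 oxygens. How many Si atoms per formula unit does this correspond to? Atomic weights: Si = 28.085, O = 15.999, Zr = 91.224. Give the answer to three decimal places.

67.35 wt% ZrO2 ÷ 123.222 g/mol = 0.54657 mol, giving 0.54657 Zr and 1.09314 O.
32.75 wt% SiO2 ÷ 60.083 g/mol = 0.54508 mol, giving 0.54508 Si and 1.09016 O.
Oxygen sums to 2.18330; scaling by 4/2.18330 = 1.83209 puts the formula on 4 O.
Si: 0.54508 × 1.83209 = 0.999 atoms per formula unit.

0.999 Si apfu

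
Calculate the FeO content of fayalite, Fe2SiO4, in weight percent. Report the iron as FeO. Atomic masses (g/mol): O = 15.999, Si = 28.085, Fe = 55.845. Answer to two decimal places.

70.51 wt%

M(Fe2SiO4) = 203.771 g/mol; M(FeO) = 71.844 g/mol.
Moles FeO per formula unit = 2 Fe ÷ 1 = 2.0000.
FeO fraction = (2.0000 × 71.844) / 203.771 = 143.688/203.771 = 0.7051.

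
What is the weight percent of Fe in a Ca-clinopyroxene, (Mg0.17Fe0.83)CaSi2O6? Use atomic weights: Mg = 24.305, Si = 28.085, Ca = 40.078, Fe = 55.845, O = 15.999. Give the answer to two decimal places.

19.10 wt%

Formula mass = 0.17*24.305 + 0.83*55.845 + 1*40.078 + 2*28.085 + 6*15.999 = 242.725 g/mol, of which 46.351 g is Fe.
So Fe makes up 46.351/242.725 = 0.1910 of the mass, i.e. 19.10%.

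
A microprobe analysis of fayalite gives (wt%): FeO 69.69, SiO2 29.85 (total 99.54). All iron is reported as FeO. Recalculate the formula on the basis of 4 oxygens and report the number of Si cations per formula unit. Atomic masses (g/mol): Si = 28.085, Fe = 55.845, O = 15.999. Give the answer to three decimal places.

1.012 Si apfu

69.69 wt% FeO ÷ 71.844 g/mol = 0.97002 mol, giving 0.97002 Fe and 0.97002 O.
29.85 wt% SiO2 ÷ 60.083 g/mol = 0.49681 mol, giving 0.49681 Si and 0.99362 O.
Oxygen sums to 1.96364; scaling by 4/1.96364 = 2.03703 puts the formula on 4 O.
Si: 0.49681 × 2.03703 = 1.012 atoms per formula unit.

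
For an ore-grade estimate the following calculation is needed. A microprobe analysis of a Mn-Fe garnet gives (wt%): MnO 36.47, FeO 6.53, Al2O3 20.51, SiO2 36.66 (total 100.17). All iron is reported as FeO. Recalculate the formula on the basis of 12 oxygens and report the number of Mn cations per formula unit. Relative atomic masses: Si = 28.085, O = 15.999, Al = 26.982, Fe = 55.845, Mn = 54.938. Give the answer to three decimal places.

2.540 Mn apfu

MnO: 36.47/70.937 = 0.51412 mol → 0.51412 mol Mn, 0.51412 mol O.
FeO: 6.53/71.844 = 0.09089 mol → 0.09089 mol Fe, 0.09089 mol O.
Al2O3: 20.51/101.961 = 0.20116 mol → 0.40232 mol Al, 0.60348 mol O.
SiO2: 36.66/60.083 = 0.61016 mol → 0.61016 mol Si, 1.22032 mol O.
Total oxygen = 2.42881 mol. Normalization factor = 12/2.42881 = 4.94069.
Mn per 12 O = 0.51412 × 4.94069 = 2.540.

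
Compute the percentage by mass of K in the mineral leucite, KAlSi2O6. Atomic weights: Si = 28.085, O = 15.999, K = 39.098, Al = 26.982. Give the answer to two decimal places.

17.91 wt%

M(KAlSi2O6) = 218.244 g/mol.
K contributes 1 × 39.098 = 39.098 g per mole.
39.098/218.244 = 0.1791 → 17.91%.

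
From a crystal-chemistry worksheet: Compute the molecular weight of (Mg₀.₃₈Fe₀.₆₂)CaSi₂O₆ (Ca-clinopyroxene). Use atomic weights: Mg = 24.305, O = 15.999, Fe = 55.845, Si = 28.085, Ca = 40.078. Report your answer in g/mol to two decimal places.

236.10 g/mol

Mg: 0.38 × 24.305 = 9.2359
Fe: 0.62 × 55.845 = 34.6239
Ca: 1 × 40.078 = 40.0780
Si: 2 × 28.085 = 56.1700
O: 6 × 15.999 = 95.9940
Summing the contributions gives the formula mass.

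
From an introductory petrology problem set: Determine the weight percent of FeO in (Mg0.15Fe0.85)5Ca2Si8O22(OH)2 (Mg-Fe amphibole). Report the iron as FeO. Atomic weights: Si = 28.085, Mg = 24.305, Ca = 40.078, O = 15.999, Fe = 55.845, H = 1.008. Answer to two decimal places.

32.26 wt%

M((Mg0.15Fe0.85)5Ca2Si8O22(OH)2) = 946.398 g/mol; M(FeO) = 71.844 g/mol.
Moles FeO per formula unit = 4.25 Fe ÷ 1 = 4.2500.
FeO fraction = (4.2500 × 71.844) / 946.398 = 305.337/946.398 = 0.3226.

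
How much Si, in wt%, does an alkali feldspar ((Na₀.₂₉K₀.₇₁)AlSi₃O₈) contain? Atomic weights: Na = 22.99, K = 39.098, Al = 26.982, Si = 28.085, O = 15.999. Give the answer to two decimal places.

Formula mass = 0.29×22.99 + 0.71×39.098 + 1×26.982 + 3×28.085 + 8×15.999 = 273.656 g/mol, of which 84.255 g is Si.
So Si makes up 84.255/273.656 = 0.3079 of the mass, i.e. 30.79%.

30.79 wt%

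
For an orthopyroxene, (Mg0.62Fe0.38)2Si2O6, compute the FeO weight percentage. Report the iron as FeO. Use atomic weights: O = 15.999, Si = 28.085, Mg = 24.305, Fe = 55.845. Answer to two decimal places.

24.29 wt%

M((Mg0.62Fe0.38)2Si2O6) = 224.744 g/mol; M(FeO) = 71.844 g/mol.
Moles FeO per formula unit = 0.76 Fe ÷ 1 = 0.7600.
FeO fraction = (0.7600 × 71.844) / 224.744 = 54.601/224.744 = 0.2429.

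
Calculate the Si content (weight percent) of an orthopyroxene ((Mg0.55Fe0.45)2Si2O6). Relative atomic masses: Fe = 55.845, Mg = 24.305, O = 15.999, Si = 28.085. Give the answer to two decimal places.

24.51 weight percent

M((Mg0.55Fe0.45)2Si2O6) = 229.160 g/mol.
Si contributes 2 × 28.085 = 56.170 g per mole.
56.170/229.160 = 0.2451 → 24.51%.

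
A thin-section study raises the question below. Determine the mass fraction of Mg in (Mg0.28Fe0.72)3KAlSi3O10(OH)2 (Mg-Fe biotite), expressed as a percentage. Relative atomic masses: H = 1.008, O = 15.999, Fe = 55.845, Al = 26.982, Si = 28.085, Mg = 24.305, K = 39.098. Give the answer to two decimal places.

4.21 weight percent

Formula mass = 0.84*24.305 + 2.16*55.845 + 1*39.098 + 1*26.982 + 3*28.085 + 12*15.999 + 2*1.008 = 485.380 g/mol, of which 20.416 g is Mg.
So Mg makes up 20.416/485.380 = 0.0421 of the mass, i.e. 4.21%.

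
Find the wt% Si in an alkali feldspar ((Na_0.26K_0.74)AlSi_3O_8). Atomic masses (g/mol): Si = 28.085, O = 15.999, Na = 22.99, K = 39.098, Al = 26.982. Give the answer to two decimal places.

30.73 mass %

Formula mass = 0.26*22.99 + 0.74*39.098 + 1*26.982 + 3*28.085 + 8*15.999 = 274.139 g/mol, of which 84.255 g is Si.
So Si makes up 84.255/274.139 = 0.3073 of the mass, i.e. 30.73%.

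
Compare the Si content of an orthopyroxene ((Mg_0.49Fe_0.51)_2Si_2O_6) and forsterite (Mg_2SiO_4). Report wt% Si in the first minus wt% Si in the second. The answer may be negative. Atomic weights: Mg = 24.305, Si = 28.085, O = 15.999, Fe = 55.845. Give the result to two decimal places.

First mineral: 56.170 g Si in 232.945 g formula = 24.11 wt% Si.
Second mineral: 28.085 g Si in 140.691 g formula = 19.96 wt% Si.
24.11% − 19.96% gives a difference of 4.15 percentage points.

4.15 percentage points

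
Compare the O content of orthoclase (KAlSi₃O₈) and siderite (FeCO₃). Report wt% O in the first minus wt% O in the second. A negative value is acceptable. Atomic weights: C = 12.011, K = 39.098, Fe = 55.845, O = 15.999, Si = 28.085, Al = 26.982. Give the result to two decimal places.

First mineral: 127.992 g O in 278.327 g formula = 45.99 wt% O.
Second mineral: 47.997 g O in 115.853 g formula = 41.43 wt% O.
45.99% − 41.43% gives a difference of 4.56 percentage points.

4.56 percentage points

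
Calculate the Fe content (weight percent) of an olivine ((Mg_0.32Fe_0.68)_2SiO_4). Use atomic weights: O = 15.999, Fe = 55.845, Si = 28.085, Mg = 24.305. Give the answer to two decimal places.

M((Mg_0.32Fe_0.68)_2SiO_4) = 183.585 g/mol.
Fe contributes 1.36 × 55.845 = 75.949 g per mole.
75.949/183.585 = 0.4137 → 41.37%.

41.37 weight percent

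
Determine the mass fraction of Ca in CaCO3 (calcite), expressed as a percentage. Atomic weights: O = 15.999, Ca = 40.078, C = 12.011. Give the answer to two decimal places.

M(CaCO3) = 100.086 g/mol.
Ca contributes 1 × 40.078 = 40.078 g per mole.
40.078/100.086 = 0.4004 → 40.04%.

40.04 wt%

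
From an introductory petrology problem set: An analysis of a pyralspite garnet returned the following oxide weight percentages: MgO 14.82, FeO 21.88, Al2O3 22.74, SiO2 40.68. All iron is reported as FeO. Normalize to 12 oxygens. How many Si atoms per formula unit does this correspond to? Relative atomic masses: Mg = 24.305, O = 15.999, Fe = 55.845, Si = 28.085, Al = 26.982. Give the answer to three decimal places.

14.82 wt% MgO ÷ 40.304 g/mol = 0.36771 mol, giving 0.36771 Mg and 0.36771 O.
21.88 wt% FeO ÷ 71.844 g/mol = 0.30455 mol, giving 0.30455 Fe and 0.30455 O.
22.74 wt% Al2O3 ÷ 101.961 g/mol = 0.22303 mol, giving 0.44606 Al and 0.66909 O.
40.68 wt% SiO2 ÷ 60.083 g/mol = 0.67706 mol, giving 0.67706 Si and 1.35412 O.
Oxygen sums to 2.69547; scaling by 12/2.69547 = 4.45191 puts the formula on 12 O.
Si: 0.67706 × 4.45191 = 3.014 atoms per formula unit.

3.014 Si apfu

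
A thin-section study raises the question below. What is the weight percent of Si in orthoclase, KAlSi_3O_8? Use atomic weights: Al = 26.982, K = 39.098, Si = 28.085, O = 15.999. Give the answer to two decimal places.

Molar mass of KAlSi_3O_8: 1*39.098 + 1*26.982 + 3*28.085 + 8*15.999 = 278.327 g/mol.
Mass of Si per formula unit: 3 × 28.085 = 84.255 g.
Weight fraction Si = 84.255 / 278.327 = 0.3027.

30.27 wt%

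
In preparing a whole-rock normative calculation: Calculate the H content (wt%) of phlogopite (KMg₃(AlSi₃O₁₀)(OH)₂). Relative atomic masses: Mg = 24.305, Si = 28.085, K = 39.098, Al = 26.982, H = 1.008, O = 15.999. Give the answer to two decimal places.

M(KMg₃(AlSi₃O₁₀)(OH)₂) = 417.254 g/mol.
H contributes 2 × 1.008 = 2.016 g per mole.
2.016/417.254 = 0.0048 → 0.48%.

0.48 wt%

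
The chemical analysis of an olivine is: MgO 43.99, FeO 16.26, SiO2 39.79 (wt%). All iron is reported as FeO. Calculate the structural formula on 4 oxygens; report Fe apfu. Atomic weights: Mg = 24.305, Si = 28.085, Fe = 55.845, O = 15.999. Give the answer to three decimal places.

MgO: 43.99/40.304 = 1.09145 mol → 1.09145 mol Mg, 1.09145 mol O.
FeO: 16.26/71.844 = 0.22632 mol → 0.22632 mol Fe, 0.22632 mol O.
SiO2: 39.79/60.083 = 0.66225 mol → 0.66225 mol Si, 1.32450 mol O.
Total oxygen = 2.64227 mol. Normalization factor = 4/2.64227 = 1.51385.
Fe per 4 O = 0.22632 × 1.51385 = 0.343.

0.343 Fe apfu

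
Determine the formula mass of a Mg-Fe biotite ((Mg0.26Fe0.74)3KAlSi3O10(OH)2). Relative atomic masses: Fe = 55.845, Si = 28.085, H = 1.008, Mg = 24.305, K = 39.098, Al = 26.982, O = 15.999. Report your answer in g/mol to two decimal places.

Mg: 0.78 × 24.305 = 18.9579
Fe: 2.22 × 55.845 = 123.9759
K: 1 × 39.098 = 39.0980
Al: 1 × 26.982 = 26.9820
Si: 3 × 28.085 = 84.2550
O: 12 × 15.999 = 191.9880
H: 2 × 1.008 = 2.0160
Summing the contributions gives the formula mass.

487.27 g/mol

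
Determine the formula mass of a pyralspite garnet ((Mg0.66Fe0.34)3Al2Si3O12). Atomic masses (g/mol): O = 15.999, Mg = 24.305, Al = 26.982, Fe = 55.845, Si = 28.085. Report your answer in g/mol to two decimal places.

The formula mass is the sum 1.98*24.305 + 1.02*55.845 + 2*26.982 + 3*28.085 + 12*15.999.

435.29 g/mol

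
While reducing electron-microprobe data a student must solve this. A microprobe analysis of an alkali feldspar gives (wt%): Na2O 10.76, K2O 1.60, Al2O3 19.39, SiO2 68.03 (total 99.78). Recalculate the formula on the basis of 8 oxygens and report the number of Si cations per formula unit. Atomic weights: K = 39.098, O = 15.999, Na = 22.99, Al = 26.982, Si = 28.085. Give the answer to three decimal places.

10.76 wt% Na2O ÷ 61.979 g/mol = 0.17361 mol, giving 0.34722 Na and 0.17361 O.
1.60 wt% K2O ÷ 94.195 g/mol = 0.01699 mol, giving 0.03398 K and 0.01699 O.
19.39 wt% Al2O3 ÷ 101.961 g/mol = 0.19017 mol, giving 0.38034 Al and 0.57051 O.
68.03 wt% SiO2 ÷ 60.083 g/mol = 1.13227 mol, giving 1.13227 Si and 2.26454 O.
Oxygen sums to 3.02565; scaling by 8/3.02565 = 2.64406 puts the formula on 8 O.
Si: 1.13227 × 2.64406 = 2.994 atoms per formula unit.

2.994 Si apfu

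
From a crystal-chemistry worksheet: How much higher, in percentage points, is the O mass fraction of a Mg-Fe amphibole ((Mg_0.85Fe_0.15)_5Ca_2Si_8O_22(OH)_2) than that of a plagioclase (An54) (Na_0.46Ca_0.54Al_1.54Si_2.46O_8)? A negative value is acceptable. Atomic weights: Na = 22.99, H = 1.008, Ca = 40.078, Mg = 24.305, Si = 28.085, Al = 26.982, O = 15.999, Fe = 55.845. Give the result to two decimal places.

-1.33 percentage points

First mineral: 383.976 g O in 836.008 g formula = 45.93 wt% O.
Second mineral: 127.992 g O in 270.851 g formula = 47.26 wt% O.
45.93% − 47.26% gives a difference of -1.33 percentage points.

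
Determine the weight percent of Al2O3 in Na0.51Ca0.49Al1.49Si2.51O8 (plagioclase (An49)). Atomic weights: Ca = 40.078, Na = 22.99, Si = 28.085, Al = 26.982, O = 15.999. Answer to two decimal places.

28.13 wt%

M(Na0.51Ca0.49Al1.49Si2.51O8) = 270.052 g/mol; M(Al2O3) = 101.961 g/mol.
Moles Al2O3 per formula unit = 1.49 Al ÷ 2 = 0.7450.
Al2O3 fraction = (0.7450 × 101.961) / 270.052 = 75.961/270.052 = 0.2813.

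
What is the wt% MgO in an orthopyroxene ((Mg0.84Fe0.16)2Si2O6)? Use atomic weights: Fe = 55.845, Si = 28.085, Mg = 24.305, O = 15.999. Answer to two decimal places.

Molar mass of (Mg0.84Fe0.16)2Si2O6 = 1.68*24.305 + 0.32*55.845 + 2*28.085 + 6*15.999 = 210.867 g/mol.
Each formula unit contains 1.68 Mg, equivalent to 1.68/1 = 1.6800 mol MgO.
M(MgO) = 1×24.305 + 1×15.999 = 40.304 g/mol.
Mass of MgO per formula unit = 1.6800 × 40.304 = 67.711 g.
MgO wt% = 67.711 / 210.867 × 100 = 32.11%.

32.11 wt%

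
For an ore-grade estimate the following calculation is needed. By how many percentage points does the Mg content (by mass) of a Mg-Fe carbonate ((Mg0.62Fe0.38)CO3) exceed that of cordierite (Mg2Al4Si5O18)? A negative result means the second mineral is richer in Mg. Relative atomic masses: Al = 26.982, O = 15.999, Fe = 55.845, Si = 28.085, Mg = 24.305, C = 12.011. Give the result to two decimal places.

M((Mg0.62Fe0.38)CO3) = 96.298 g/mol, so wt% Mg = 15.069/96.298 × 100 = 15.65%.
M(Mg2Al4Si5O18) = 584.945 g/mol, so wt% Mg = 48.610/584.945 × 100 = 8.31%.
15.65 − 8.31 = 7.34 pp.

7.34 percentage points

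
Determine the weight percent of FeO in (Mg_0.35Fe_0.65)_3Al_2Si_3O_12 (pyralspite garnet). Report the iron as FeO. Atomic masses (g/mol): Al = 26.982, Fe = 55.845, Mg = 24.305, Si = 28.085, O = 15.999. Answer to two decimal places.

M((Mg_0.35Fe_0.65)_3Al_2Si_3O_12) = 464.625 g/mol; M(FeO) = 71.844 g/mol.
Moles FeO per formula unit = 1.95 Fe ÷ 1 = 1.9500.
FeO fraction = (1.9500 × 71.844) / 464.625 = 140.096/464.625 = 0.3015.

30.15 wt%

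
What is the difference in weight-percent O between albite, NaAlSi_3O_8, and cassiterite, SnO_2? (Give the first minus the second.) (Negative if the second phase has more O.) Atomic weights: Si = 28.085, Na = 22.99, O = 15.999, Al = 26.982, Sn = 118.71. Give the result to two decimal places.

27.58 percentage points

M(NaAlSi_3O_8) = 262.219 g/mol, so wt% O = 127.992/262.219 × 100 = 48.81%.
M(SnO_2) = 150.708 g/mol, so wt% O = 31.998/150.708 × 100 = 21.23%.
48.81 − 21.23 = 27.58 pp.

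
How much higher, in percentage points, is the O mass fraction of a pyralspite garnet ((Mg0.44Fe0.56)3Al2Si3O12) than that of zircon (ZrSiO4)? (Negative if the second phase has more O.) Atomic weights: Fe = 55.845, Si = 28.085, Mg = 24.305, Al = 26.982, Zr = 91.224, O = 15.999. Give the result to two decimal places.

7.18 percentage points

First mineral: 191.988 g O in 456.109 g formula = 42.09 wt% O.
Second mineral: 63.996 g O in 183.305 g formula = 34.91 wt% O.
42.09% − 34.91% gives a difference of 7.18 percentage points.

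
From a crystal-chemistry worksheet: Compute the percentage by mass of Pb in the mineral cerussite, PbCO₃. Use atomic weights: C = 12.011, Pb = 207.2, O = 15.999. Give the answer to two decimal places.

77.54 wt%

Formula mass = 1·207.2 + 1·12.011 + 3·15.999 = 267.208 g/mol, of which 207.200 g is Pb.
So Pb makes up 207.200/267.208 = 0.7754 of the mass, i.e. 77.54%.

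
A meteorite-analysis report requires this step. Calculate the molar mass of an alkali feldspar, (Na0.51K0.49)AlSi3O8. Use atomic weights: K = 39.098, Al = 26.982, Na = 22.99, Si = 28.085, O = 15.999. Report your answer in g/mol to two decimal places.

270.11 g/mol

The formula mass is the sum 0.51×22.99 + 0.49×39.098 + 1×26.982 + 3×28.085 + 8×15.999.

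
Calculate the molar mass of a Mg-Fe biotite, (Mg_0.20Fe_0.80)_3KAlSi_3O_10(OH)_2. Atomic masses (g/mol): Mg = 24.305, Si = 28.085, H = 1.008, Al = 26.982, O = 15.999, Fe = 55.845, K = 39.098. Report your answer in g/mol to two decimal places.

The formula mass is the sum 0.60×24.305 + 2.40×55.845 + 1×39.098 + 1×26.982 + 3×28.085 + 12×15.999 + 2×1.008.

492.95 g/mol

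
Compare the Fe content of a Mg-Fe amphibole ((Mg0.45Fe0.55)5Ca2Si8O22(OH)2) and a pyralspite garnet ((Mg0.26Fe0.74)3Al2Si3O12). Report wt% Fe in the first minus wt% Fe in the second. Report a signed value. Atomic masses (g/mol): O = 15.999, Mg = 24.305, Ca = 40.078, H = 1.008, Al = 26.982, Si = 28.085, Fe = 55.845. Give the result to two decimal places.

-9.12 percentage points

M((Mg0.45Fe0.55)5Ca2Si8O22(OH)2) = 899.088 g/mol, so wt% Fe = 153.574/899.088 × 100 = 17.08%.
M((Mg0.26Fe0.74)3Al2Si3O12) = 473.141 g/mol, so wt% Fe = 123.976/473.141 × 100 = 26.20%.
17.08 − 26.20 = -9.12 pp.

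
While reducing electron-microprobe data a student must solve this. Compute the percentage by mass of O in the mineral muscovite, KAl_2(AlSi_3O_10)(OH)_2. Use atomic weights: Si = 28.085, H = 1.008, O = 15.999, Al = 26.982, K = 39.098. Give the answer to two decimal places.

M(KAl_2(AlSi_3O_10)(OH)_2) = 398.303 g/mol.
O contributes 12 × 15.999 = 191.988 g per mole.
191.988/398.303 = 0.4820 → 48.20%.

48.20 wt%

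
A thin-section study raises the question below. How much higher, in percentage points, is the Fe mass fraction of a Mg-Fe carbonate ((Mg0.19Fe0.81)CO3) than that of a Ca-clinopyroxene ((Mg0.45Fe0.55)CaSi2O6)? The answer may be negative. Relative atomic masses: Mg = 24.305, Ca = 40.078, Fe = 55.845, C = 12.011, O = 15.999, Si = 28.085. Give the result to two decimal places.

28.04 percentage points

Fe in (Mg0.19Fe0.81)CO3: molar mass 109.860 g/mol; 0.81×55.845 = 45.234 g → 41.17 wt%.
Fe in (Mg0.45Fe0.55)CaSi2O6: molar mass 233.894 g/mol; 0.55×55.845 = 30.715 g → 13.13 wt%.
Difference = 41.17 − 13.13 = 28.04 percentage points.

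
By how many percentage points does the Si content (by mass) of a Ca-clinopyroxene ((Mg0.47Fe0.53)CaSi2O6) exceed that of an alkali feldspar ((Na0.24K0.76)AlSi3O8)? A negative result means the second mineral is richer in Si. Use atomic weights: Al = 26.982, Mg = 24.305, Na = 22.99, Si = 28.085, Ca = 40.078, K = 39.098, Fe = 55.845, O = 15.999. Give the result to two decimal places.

-6.62 percentage points

M((Mg0.47Fe0.53)CaSi2O6) = 233.263 g/mol, so wt% Si = 56.170/233.263 × 100 = 24.08%.
M((Na0.24K0.76)AlSi3O8) = 274.461 g/mol, so wt% Si = 84.255/274.461 × 100 = 30.70%.
24.08 − 30.70 = -6.62 pp.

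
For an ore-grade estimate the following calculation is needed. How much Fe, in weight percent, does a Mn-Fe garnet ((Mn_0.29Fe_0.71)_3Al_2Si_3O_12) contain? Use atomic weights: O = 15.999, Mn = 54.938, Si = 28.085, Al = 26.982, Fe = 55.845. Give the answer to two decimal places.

Molar mass of (Mn_0.29Fe_0.71)_3Al_2Si_3O_12: 0.87*54.938 + 2.13*55.845 + 2*26.982 + 3*28.085 + 12*15.999 = 496.953 g/mol.
Mass of Fe per formula unit: 2.13 × 55.845 = 118.950 g.
Weight fraction Fe = 118.950 / 496.953 = 0.2394.

23.94 weight percent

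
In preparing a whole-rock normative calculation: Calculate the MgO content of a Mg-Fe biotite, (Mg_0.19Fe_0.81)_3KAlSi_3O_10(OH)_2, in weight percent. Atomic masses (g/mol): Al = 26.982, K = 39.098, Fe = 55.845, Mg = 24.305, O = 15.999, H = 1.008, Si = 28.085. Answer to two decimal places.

4.65 wt%

Molar mass of (Mg_0.19Fe_0.81)_3KAlSi_3O_10(OH)_2 = 0.57*24.305 + 2.43*55.845 + 1*39.098 + 1*26.982 + 3*28.085 + 12*15.999 + 2*1.008 = 493.896 g/mol.
Each formula unit contains 0.57 Mg, equivalent to 0.57/1 = 0.5700 mol MgO.
M(MgO) = 1×24.305 + 1×15.999 = 40.304 g/mol.
Mass of MgO per formula unit = 0.5700 × 40.304 = 22.973 g.
MgO wt% = 22.973 / 493.896 × 100 = 4.65%.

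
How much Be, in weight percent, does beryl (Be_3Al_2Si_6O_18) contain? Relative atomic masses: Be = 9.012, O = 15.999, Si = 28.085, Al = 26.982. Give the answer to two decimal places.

5.03 weight percent

M(Be_3Al_2Si_6O_18) = 537.492 g/mol.
Be contributes 3 × 9.012 = 27.036 g per mole.
27.036/537.492 = 0.0503 → 5.03%.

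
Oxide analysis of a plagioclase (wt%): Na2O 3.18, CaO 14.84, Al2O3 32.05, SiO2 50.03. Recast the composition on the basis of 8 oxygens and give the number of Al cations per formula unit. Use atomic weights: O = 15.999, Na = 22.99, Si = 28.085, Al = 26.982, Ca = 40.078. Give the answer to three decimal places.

1.720 Al apfu

3.18 wt% Na2O ÷ 61.979 g/mol = 0.05131 mol, giving 0.10262 Na and 0.05131 O.
14.84 wt% CaO ÷ 56.077 g/mol = 0.26464 mol, giving 0.26464 Ca and 0.26464 O.
32.05 wt% Al2O3 ÷ 101.961 g/mol = 0.31434 mol, giving 0.62868 Al and 0.94302 O.
50.03 wt% SiO2 ÷ 60.083 g/mol = 0.83268 mol, giving 0.83268 Si and 1.66536 O.
Oxygen sums to 2.92433; scaling by 8/2.92433 = 2.73567 puts the formula on 8 O.
Al: 0.62868 × 2.73567 = 1.720 atoms per formula unit.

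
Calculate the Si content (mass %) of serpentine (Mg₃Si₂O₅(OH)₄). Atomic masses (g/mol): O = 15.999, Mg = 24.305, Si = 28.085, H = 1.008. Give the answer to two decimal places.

Molar mass of Mg₃Si₂O₅(OH)₄: 3×24.305 + 2×28.085 + 9×15.999 + 4×1.008 = 277.108 g/mol.
Mass of Si per formula unit: 2 × 28.085 = 56.170 g.
Weight fraction Si = 56.170 / 277.108 = 0.2027.

20.27 mass %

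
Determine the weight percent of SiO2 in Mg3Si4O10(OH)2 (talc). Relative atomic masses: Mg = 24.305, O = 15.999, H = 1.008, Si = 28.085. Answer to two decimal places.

Formula mass = 379.259 g/mol.
4 Si → 4.0000 mol SiO2 per formula unit; M(SiO2) = 60.083, so SiO2 mass = 240.332 g.
240.332/379.259 × 100 = 63.37 wt%.

63.37 wt%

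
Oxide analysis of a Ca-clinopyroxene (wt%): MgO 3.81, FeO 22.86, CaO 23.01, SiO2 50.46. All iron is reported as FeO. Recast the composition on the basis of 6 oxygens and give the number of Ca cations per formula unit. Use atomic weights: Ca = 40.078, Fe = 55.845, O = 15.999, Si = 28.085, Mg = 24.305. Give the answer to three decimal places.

3.81 wt% MgO ÷ 40.304 g/mol = 0.09453 mol, giving 0.09453 Mg and 0.09453 O.
22.86 wt% FeO ÷ 71.844 g/mol = 0.31819 mol, giving 0.31819 Fe and 0.31819 O.
23.01 wt% CaO ÷ 56.077 g/mol = 0.41033 mol, giving 0.41033 Ca and 0.41033 O.
50.46 wt% SiO2 ÷ 60.083 g/mol = 0.83984 mol, giving 0.83984 Si and 1.67968 O.
Oxygen sums to 2.50273; scaling by 6/2.50273 = 2.39738 puts the formula on 6 O.
Ca: 0.41033 × 2.39738 = 0.984 atoms per formula unit.

0.984 Ca apfu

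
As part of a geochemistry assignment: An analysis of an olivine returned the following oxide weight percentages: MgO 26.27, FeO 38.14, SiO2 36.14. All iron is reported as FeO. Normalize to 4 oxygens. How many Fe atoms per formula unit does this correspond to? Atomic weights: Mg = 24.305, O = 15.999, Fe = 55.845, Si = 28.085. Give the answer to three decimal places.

0.890 Fe apfu

MgO: 26.27/40.304 = 0.65180 mol → 0.65180 mol Mg, 0.65180 mol O.
FeO: 38.14/71.844 = 0.53087 mol → 0.53087 mol Fe, 0.53087 mol O.
SiO2: 36.14/60.083 = 0.60150 mol → 0.60150 mol Si, 1.20300 mol O.
Total oxygen = 2.38567 mol. Normalization factor = 4/2.38567 = 1.67668.
Fe per 4 O = 0.53087 × 1.67668 = 0.890.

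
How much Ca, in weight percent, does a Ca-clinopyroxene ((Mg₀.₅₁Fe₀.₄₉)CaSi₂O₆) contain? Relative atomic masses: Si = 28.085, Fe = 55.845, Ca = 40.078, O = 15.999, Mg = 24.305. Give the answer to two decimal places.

17.27 weight percent

M((Mg₀.₅₁Fe₀.₄₉)CaSi₂O₆) = 232.002 g/mol.
Ca contributes 1 × 40.078 = 40.078 g per mole.
40.078/232.002 = 0.1727 → 17.27%.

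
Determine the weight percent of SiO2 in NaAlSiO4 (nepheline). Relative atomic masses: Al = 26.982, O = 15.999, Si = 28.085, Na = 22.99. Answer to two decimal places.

M(NaAlSiO4) = 142.053 g/mol; M(SiO2) = 60.083 g/mol.
Moles SiO2 per formula unit = 1 Si ÷ 1 = 1.0000.
SiO2 fraction = (1.0000 × 60.083) / 142.053 = 60.083/142.053 = 0.4230.

42.30 wt%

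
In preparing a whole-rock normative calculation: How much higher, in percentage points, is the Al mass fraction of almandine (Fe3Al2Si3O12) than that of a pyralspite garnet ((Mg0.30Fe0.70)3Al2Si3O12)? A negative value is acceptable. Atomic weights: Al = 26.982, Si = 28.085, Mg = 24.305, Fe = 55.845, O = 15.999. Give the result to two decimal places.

-0.66 percentage points

M(Fe3Al2Si3O12) = 497.742 g/mol, so wt% Al = 53.964/497.742 × 100 = 10.84%.
M((Mg0.30Fe0.70)3Al2Si3O12) = 469.356 g/mol, so wt% Al = 53.964/469.356 × 100 = 11.50%.
10.84 − 11.50 = -0.66 pp.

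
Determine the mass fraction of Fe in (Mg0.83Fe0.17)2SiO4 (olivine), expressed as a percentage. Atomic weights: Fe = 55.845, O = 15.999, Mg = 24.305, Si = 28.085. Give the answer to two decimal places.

12.54 wt%

Molar mass of (Mg0.83Fe0.17)2SiO4: 1.66·24.305 + 0.34·55.845 + 1·28.085 + 4·15.999 = 151.415 g/mol.
Mass of Fe per formula unit: 0.34 × 55.845 = 18.987 g.
Weight fraction Fe = 18.987 / 151.415 = 0.1254.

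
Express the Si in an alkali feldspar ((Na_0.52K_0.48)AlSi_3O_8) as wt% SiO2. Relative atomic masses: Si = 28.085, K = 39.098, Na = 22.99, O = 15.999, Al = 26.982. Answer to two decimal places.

66.77 wt%

Formula mass = 269.951 g/mol.
3 Si → 3.0000 mol SiO2 per formula unit; M(SiO2) = 60.083, so SiO2 mass = 180.249 g.
180.249/269.951 × 100 = 66.77 wt%.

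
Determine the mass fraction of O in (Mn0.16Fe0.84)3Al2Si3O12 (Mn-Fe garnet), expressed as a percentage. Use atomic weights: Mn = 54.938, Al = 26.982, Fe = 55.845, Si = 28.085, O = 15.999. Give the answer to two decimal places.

38.61 mass %

M((Mn0.16Fe0.84)3Al2Si3O12) = 497.307 g/mol.
O contributes 12 × 15.999 = 191.988 g per mole.
191.988/497.307 = 0.3861 → 38.61%.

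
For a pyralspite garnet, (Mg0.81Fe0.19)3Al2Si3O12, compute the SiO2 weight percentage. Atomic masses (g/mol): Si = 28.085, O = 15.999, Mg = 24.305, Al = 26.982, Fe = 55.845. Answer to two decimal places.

42.80 wt%

M((Mg0.81Fe0.19)3Al2Si3O12) = 421.100 g/mol; M(SiO2) = 60.083 g/mol.
Moles SiO2 per formula unit = 3 Si ÷ 1 = 3.0000.
SiO2 fraction = (3.0000 × 60.083) / 421.100 = 180.249/421.100 = 0.4280.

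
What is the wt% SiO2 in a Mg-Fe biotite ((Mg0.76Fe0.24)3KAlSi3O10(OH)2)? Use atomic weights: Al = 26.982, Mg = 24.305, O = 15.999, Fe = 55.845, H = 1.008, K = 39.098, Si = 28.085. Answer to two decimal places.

40.97 wt%

M((Mg0.76Fe0.24)3KAlSi3O10(OH)2) = 439.963 g/mol; M(SiO2) = 60.083 g/mol.
Moles SiO2 per formula unit = 3 Si ÷ 1 = 3.0000.
SiO2 fraction = (3.0000 × 60.083) / 439.963 = 180.249/439.963 = 0.4097.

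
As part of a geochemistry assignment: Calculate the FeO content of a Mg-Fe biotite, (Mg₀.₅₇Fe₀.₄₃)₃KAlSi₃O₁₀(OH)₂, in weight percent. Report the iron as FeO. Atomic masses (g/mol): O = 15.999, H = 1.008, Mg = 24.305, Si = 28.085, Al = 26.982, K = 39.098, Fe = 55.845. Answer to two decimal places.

Molar mass of (Mg₀.₅₇Fe₀.₄₃)₃KAlSi₃O₁₀(OH)₂ = 1.71*24.305 + 1.29*55.845 + 1*39.098 + 1*26.982 + 3*28.085 + 12*15.999 + 2*1.008 = 457.941 g/mol.
Each formula unit contains 1.29 Fe, equivalent to 1.29/1 = 1.2900 mol FeO.
M(FeO) = 1×55.845 + 1×15.999 = 71.844 g/mol.
Mass of FeO per formula unit = 1.2900 × 71.844 = 92.679 g.
FeO wt% = 92.679 / 457.941 × 100 = 20.24%.

20.24 wt%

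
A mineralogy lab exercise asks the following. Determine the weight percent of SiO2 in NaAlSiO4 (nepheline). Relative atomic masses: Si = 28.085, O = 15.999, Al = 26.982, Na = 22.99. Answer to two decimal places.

42.30 wt%

Formula mass = 142.053 g/mol.
1 Si → 1.0000 mol SiO2 per formula unit; M(SiO2) = 60.083, so SiO2 mass = 60.083 g.
60.083/142.053 × 100 = 42.30 wt%.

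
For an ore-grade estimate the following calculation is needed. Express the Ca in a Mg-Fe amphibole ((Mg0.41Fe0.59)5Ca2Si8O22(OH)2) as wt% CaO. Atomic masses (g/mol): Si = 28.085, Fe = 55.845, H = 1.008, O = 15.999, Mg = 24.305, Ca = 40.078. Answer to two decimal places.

12.39 wt%

Molar mass of (Mg0.41Fe0.59)5Ca2Si8O22(OH)2 = 2.05·24.305 + 2.95·55.845 + 2·40.078 + 8·28.085 + 24·15.999 + 2·1.008 = 905.396 g/mol.
Each formula unit contains 2 Ca, equivalent to 2/1 = 2.0000 mol CaO.
M(CaO) = 1×40.078 + 1×15.999 = 56.077 g/mol.
Mass of CaO per formula unit = 2.0000 × 56.077 = 112.154 g.
CaO wt% = 112.154 / 905.396 × 100 = 12.39%.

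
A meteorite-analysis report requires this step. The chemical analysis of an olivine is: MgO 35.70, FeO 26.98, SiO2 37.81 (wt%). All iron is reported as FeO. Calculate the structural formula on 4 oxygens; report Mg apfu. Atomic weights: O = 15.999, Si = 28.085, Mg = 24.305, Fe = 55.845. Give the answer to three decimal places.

1.406 Mg apfu

35.70 wt% MgO ÷ 40.304 g/mol = 0.88577 mol, giving 0.88577 Mg and 0.88577 O.
26.98 wt% FeO ÷ 71.844 g/mol = 0.37554 mol, giving 0.37554 Fe and 0.37554 O.
37.81 wt% SiO2 ÷ 60.083 g/mol = 0.62930 mol, giving 0.62930 Si and 1.25860 O.
Oxygen sums to 2.51991; scaling by 4/2.51991 = 1.58736 puts the formula on 4 O.
Mg: 0.88577 × 1.58736 = 1.406 atoms per formula unit.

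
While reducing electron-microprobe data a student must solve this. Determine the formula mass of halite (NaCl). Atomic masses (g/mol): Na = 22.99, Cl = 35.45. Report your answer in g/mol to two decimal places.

M = 1(22.99) + 1(35.45)

58.44 g/mol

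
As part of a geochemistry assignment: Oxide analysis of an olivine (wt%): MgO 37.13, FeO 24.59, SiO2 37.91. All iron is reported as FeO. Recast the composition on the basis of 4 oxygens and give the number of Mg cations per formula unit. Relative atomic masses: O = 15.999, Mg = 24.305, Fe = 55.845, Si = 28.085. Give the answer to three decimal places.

1.459 Mg apfu

MgO (M=40.304): mol = 0.92125; Mg = 0.92125, O = 0.92125.
FeO (M=71.844): mol = 0.34227; Fe = 0.34227, O = 0.34227.
SiO2 (M=60.083): mol = 0.63096; Si = 0.63096, O = 1.26192.
ΣO = 2.52544; factor = 4/ΣO = 1.58388.
Mg apfu = 0.92125 × 1.58388 = 1.459.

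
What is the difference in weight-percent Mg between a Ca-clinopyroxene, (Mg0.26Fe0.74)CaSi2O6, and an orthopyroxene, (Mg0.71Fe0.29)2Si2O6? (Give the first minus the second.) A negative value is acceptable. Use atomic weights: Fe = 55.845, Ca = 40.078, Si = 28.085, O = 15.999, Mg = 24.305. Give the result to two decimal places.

-13.12 percentage points

Mg in (Mg0.26Fe0.74)CaSi2O6: molar mass 239.887 g/mol; 0.26×24.305 = 6.319 g → 2.63 wt%.
Mg in (Mg0.71Fe0.29)2Si2O6: molar mass 219.067 g/mol; 1.42×24.305 = 34.513 g → 15.75 wt%.
Difference = 2.63 − 15.75 = -13.12 percentage points.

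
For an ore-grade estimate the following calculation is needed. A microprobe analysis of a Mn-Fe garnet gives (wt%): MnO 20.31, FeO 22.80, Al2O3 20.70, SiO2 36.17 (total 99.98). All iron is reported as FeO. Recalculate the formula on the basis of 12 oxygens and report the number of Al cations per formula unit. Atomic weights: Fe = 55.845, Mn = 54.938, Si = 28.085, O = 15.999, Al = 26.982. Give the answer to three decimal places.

2.016 Al apfu

20.31 wt% MnO ÷ 70.937 g/mol = 0.28631 mol, giving 0.28631 Mn and 0.28631 O.
22.80 wt% FeO ÷ 71.844 g/mol = 0.31735 mol, giving 0.31735 Fe and 0.31735 O.
20.70 wt% Al2O3 ÷ 101.961 g/mol = 0.20302 mol, giving 0.40604 Al and 0.60906 O.
36.17 wt% SiO2 ÷ 60.083 g/mol = 0.60200 mol, giving 0.60200 Si and 1.20400 O.
Oxygen sums to 2.41672; scaling by 12/2.41672 = 4.96541 puts the formula on 12 O.
Al: 0.40604 × 4.96541 = 2.016 atoms per formula unit.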